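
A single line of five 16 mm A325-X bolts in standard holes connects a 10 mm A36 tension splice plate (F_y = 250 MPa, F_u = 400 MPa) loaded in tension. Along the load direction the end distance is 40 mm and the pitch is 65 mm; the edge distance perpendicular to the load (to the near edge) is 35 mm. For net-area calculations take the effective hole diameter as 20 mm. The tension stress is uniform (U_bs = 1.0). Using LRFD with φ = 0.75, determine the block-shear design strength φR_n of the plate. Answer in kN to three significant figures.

412 kN

Shear plane L_v = 40 + 4·65 = 300 mm; A_gv = 300 × 10 = 3000 mm².
A_nv = (300 − 4.5·20) × 10 = 2100 mm².
A_nt = (35 − 0.5·20) × 10 = 250 mm².
0.6 F_u A_nv = 504 kN; 0.6 F_y A_gv = 450 kN → shear yielding governs the shear term.
R_n = 450 + 1.0 × 400 × 250 / 1000 = 550 kN.
Design strength φR_n = 0.75 × 550 = 412 kN.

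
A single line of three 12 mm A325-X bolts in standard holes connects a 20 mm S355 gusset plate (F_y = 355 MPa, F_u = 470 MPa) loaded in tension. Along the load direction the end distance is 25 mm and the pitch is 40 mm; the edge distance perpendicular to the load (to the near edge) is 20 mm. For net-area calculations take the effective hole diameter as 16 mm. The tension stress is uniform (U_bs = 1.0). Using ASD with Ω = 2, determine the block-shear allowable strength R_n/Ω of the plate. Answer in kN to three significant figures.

240 kN

Shear plane L_v = 25 + 2·40 = 105 mm; A_gv = 105 × 20 = 2100 mm².
A_nv = (105 − 2.5·16) × 20 = 1300 mm².
A_nt = (20 − 0.5·16) × 20 = 240 mm².
0.6 F_u A_nv = 366.6 kN; 0.6 F_y A_gv = 447.3 kN → shear rupture governs the shear term.
R_n = 366.6 + 1.0 × 470 × 240 / 1000 = 479.4 kN.
Allowable strength R_n/Ω = 479.4 / 2 = 240 kN.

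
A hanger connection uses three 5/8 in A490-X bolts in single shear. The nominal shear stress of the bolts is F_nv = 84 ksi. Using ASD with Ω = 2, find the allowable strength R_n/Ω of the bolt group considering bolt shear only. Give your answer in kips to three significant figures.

A_b = π × 0.625² / 4 = 0.3068 in².
R_n = F_nv · A_b · n · n_s = 84 × 0.3068 × 3 × 1 = 77.31 kips.
Allowable strength R_n/Ω = 77.31 / 2 = 38.7 kips.

38.7 kips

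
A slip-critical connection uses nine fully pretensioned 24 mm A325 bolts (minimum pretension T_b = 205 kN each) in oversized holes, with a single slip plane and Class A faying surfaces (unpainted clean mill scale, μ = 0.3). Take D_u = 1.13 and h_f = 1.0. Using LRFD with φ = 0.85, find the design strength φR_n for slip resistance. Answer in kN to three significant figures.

532 kN

R_n = μ · D_u · h_f · T_b · n_s · n_b = 0.3 × 1.13 × 1.0 × 205 × 1 × 9 = 625.5 kN.
Design strength φR_n = 0.85 × 625.5 = 532 kN.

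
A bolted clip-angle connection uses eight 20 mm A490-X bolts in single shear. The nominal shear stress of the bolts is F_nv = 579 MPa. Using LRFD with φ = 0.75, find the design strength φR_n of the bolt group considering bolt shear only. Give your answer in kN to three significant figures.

1090 kN

A_b = π × 20² / 4 = 314.2 mm².
R_n = F_nv · A_b · n · n_s = 579 × 314.2 × 8 × 1 / 1000 = 1455 kN.
Design strength φR_n = 0.75 × 1455 = 1090 kN.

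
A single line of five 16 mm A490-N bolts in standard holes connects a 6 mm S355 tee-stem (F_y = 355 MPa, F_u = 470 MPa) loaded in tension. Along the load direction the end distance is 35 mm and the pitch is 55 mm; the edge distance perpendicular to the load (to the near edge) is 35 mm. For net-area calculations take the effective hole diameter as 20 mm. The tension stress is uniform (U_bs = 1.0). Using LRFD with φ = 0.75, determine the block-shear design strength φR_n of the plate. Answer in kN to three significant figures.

262 kN

Shear plane L_v = 35 + 4·55 = 255 mm; A_gv = 255 × 6 = 1530 mm².
A_nv = (255 − 4.5·20) × 6 = 990 mm².
A_nt = (35 − 0.5·20) × 6 = 150 mm².
0.6 F_u A_nv = 279.2 kN; 0.6 F_y A_gv = 325.9 kN → shear rupture governs the shear term.
R_n = 279.2 + 1.0 × 470 × 150 / 1000 = 349.7 kN.
Design strength φR_n = 0.75 × 349.7 = 262 kN.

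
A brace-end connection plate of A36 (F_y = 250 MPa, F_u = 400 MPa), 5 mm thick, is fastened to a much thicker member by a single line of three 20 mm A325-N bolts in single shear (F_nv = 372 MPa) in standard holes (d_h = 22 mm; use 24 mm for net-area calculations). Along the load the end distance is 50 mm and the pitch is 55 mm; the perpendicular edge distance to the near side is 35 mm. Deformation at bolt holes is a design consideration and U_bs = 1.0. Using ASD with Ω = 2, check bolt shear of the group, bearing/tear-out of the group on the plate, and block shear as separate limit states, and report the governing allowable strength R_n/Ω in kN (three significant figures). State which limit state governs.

83 kN (block shear governs)

Bolt shear: A_b = π·20²/4 = 314.2 mm²; R_n = 372 × 314.2 × 3 × 1 / 1000 = 350.6 kN → 350.6 / 2 = 175 kN.
Bearing: edge l_c = 39, r_n = 93.6 kN; interior l_c = 33, r_n = 79.2 kN; R_n = 93.6 + 2·79.2 = 252 kN → 126 kN.
Block shear: A_gv = 800, A_nv = 500, A_nt = 115 mm²; R_n = min(0.6F_uA_nv, 0.6F_yA_gv) + U_bs·F_u·A_nt = 166 kN → 83 kN.
Block shear governs: 83 kN.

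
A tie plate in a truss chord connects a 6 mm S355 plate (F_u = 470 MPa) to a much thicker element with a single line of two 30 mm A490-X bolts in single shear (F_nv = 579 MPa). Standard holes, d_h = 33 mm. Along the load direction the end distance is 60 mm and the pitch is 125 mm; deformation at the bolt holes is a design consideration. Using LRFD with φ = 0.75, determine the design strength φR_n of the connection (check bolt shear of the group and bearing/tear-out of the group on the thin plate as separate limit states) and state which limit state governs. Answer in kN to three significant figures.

Bolt shear: A_b = π·30²/4 = 706.9 mm²; R_n = 579 × 706.9 × 2 × 1 / 1000 = 818.5 kN → 0.75 × 818.5 = 614 kN.
Bearing (1.2 l_c t F_u ≤ 2.4 d t F_u): upper limit = 2.4·30·6·470 / 1000 = 203 kN.
  Edge l_c = 60 − 33/2 = 43.5 → r_n = 147.2 kN; interior l_c = 125 − 33 = 92 → r_n = 203 kN.
  R_n,bearing = 1·147.2 + 1·203 = 350.2 kN → 0.75 × 350.2 = 263 kN.
Bearing governs: 263 kN.

263 kN (bearing governs)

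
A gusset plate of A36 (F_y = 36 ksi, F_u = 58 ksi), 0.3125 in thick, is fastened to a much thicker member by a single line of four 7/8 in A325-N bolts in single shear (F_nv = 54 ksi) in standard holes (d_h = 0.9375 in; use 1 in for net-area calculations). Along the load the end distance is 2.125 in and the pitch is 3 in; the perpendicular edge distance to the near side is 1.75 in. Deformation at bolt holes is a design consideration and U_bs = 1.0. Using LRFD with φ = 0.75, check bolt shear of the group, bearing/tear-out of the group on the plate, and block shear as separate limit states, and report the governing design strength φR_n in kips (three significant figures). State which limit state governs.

Bolt shear: A_b = π·0.875²/4 = 0.6013 in²; R_n = 54 × 0.6013 × 4 × 1 = 129.9 kips → 0.75 × 129.9 = 97.4 kips.
Bearing: edge l_c = 1.656, r_n = 36.02 kips; interior l_c = 2.062, r_n = 38.06 kips; R_n = 36.02 + 3·38.06 = 150.2 kips → 113 kips.
Block shear: A_gv = 3.477, A_nv = 2.383, A_nt = 0.3906 in²; R_n = min(0.6F_uA_nv, 0.6F_yA_gv) + U_bs·F_u·A_nt = 97.75 kips → 73.3 kips.
Block shear governs: 73.3 kips.

73.3 kips (block shear governs)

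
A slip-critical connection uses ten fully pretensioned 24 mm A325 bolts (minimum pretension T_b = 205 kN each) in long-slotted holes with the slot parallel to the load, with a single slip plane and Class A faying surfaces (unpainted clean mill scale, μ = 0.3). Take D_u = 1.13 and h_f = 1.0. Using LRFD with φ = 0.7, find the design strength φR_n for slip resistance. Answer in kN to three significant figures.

R_n = μ · D_u · h_f · T_b · n_s · n_b = 0.3 × 1.13 × 1.0 × 205 × 1 × 10 = 694.9 kN.
Design strength φR_n = 0.7 × 694.9 = 486 kN.

486 kN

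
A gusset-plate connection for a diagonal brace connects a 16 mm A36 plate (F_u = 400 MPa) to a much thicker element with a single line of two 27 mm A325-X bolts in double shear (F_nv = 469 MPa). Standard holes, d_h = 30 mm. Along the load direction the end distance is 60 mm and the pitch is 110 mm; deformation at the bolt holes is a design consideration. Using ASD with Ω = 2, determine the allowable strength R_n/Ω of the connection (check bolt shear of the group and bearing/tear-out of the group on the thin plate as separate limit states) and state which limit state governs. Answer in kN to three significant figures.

Bolt shear: A_b = π·27²/4 = 572.6 mm²; R_n = 469 × 572.6 × 2 × 2 / 1000 = 1074 kN → 1074 / 2 = 537 kN.
Bearing (1.2 l_c t F_u ≤ 2.4 d t F_u): upper limit = 2.4·27·16·400 / 1000 = 414.7 kN.
  Edge l_c = 60 − 30/2 = 45 → r_n = 345.6 kN; interior l_c = 110 − 30 = 80 → r_n = 414.7 kN.
  R_n,bearing = 1·345.6 + 1·414.7 = 760.3 kN → 760.3 / 2 = 380 kN.
Bearing governs: 380 kN.

380 kN (bearing governs)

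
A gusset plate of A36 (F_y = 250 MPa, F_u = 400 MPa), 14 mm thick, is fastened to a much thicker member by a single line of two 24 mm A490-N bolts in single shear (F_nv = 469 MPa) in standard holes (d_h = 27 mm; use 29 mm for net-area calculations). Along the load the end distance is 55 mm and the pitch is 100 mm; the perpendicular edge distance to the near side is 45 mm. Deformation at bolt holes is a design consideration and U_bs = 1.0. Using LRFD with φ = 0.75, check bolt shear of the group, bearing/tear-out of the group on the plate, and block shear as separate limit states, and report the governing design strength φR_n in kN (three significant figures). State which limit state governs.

Bolt shear: A_b = π·24²/4 = 452.4 mm²; R_n = 469 × 452.4 × 2 × 1 / 1000 = 424.3 kN → 0.75 × 424.3 = 318 kN.
Bearing: edge l_c = 41.5, r_n = 278.9 kN; interior l_c = 73, r_n = 322.6 kN; R_n = 278.9 + 1·322.6 = 601.4 kN → 451 kN.
Block shear: A_gv = 2170, A_nv = 1561, A_nt = 427 mm²; R_n = min(0.6F_uA_nv, 0.6F_yA_gv) + U_bs·F_u·A_nt = 496.3 kN → 372 kN.
Bolt shear governs: 318 kN.

318 kN (bolt shear governs)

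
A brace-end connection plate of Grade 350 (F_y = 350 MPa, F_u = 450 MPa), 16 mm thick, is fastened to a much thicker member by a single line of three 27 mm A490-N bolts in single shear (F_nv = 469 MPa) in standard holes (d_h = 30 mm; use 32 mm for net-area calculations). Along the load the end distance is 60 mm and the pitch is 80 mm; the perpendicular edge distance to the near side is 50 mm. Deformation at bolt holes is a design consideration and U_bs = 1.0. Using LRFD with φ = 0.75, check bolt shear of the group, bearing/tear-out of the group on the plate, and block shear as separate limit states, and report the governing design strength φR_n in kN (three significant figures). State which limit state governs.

604 kN (bolt shear governs)

Bolt shear: A_b = π·27²/4 = 572.6 mm²; R_n = 469 × 572.6 × 3 × 1 / 1000 = 805.6 kN → 0.75 × 805.6 = 604 kN.
Bearing: edge l_c = 45, r_n = 388.8 kN; interior l_c = 50, r_n = 432 kN; R_n = 388.8 + 2·432 = 1253 kN → 940 kN.
Block shear: A_gv = 3520, A_nv = 2240, A_nt = 544 mm²; R_n = min(0.6F_uA_nv, 0.6F_yA_gv) + U_bs·F_u·A_nt = 849.6 kN → 637 kN.
Bolt shear governs: 604 kN.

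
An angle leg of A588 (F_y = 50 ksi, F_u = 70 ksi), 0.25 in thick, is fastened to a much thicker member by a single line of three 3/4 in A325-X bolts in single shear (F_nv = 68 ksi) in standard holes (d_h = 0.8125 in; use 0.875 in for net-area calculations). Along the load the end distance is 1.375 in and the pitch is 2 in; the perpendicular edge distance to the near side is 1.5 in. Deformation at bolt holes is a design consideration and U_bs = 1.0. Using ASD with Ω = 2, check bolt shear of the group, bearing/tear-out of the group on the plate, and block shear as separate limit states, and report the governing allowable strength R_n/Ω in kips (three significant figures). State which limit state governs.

Bolt shear: A_b = π·0.75²/4 = 0.4418 in²; R_n = 68 × 0.4418 × 3 × 1 = 90.12 kips → 90.12 / 2 = 45.1 kips.
Bearing: edge l_c = 0.9688, r_n = 20.34 kips; interior l_c = 1.188, r_n = 24.94 kips; R_n = 20.34 + 2·24.94 = 70.22 kips → 35.1 kips.
Block shear: A_gv = 1.344, A_nv = 0.7969, A_nt = 0.2656 in²; R_n = min(0.6F_uA_nv, 0.6F_yA_gv) + U_bs·F_u·A_nt = 52.06 kips → 26 kips.
Block shear governs: 26 kips.

26 kips (block shear governs)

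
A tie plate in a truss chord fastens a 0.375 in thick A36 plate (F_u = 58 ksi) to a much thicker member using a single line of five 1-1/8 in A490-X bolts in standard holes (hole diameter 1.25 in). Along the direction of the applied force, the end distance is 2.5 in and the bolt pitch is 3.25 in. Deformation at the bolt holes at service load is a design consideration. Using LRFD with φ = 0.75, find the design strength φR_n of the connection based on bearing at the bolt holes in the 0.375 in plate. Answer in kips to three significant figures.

Per bolt r_n = 1.2 l_c t F_u ≤ 2.4 d t F_u; upper limit = 2.4 × 1.125 × 0.375 × 58 = 58.72 kips.
Edge bolt: l_c = 2.5 − 1.25/2 = 1.875 in → 1.2 × 1.875 × 0.375 × 58 = 48.94 → r_n = 48.94 kips.
Interior bolts: l_c = 3.25 − 1.25 = 2 in → 1.2 × 2 × 0.375 × 58 = 52.2 → r_n = 52.2 kips.
R_n = 1 × 48.94 + 4 × 52.2 = 257.7 kips.
Design strength φR_n = 0.75 × 257.7 = 193 kips.

193 kips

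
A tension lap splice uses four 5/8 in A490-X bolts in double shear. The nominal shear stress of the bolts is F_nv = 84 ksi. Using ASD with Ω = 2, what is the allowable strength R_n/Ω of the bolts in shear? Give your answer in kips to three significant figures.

A_b = π × 0.625² / 4 = 0.3068 in².
R_n = F_nv · A_b · n · n_s = 84 × 0.3068 × 4 × 2 = 206.2 kips.
Allowable strength R_n/Ω = 206.2 / 2 = 103 kips.

103 kips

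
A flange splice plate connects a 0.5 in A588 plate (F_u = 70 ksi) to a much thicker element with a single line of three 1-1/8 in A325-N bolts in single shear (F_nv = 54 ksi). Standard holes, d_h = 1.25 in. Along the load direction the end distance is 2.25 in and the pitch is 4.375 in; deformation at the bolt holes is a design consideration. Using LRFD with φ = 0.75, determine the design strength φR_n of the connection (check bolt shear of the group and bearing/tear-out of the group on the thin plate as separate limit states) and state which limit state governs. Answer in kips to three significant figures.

Bolt shear: A_b = π·1.125²/4 = 0.994 in²; R_n = 54 × 0.994 × 3 × 1 = 161 kips → 0.75 × 161 = 121 kips.
Bearing (1.2 l_c t F_u ≤ 2.4 d t F_u): upper limit = 2.4·1.125·0.5·70 = 94.5 kips.
  Edge l_c = 2.25 − 1.25/2 = 1.625 → r_n = 68.25 kips; interior l_c = 4.375 − 1.25 = 3.125 → r_n = 94.5 kips.
  R_n,bearing = 1·68.25 + 2·94.5 = 257.2 kips → 0.75 × 257.2 = 193 kips.
Bolt shear governs: 121 kips.

121 kips (bolt shear governs)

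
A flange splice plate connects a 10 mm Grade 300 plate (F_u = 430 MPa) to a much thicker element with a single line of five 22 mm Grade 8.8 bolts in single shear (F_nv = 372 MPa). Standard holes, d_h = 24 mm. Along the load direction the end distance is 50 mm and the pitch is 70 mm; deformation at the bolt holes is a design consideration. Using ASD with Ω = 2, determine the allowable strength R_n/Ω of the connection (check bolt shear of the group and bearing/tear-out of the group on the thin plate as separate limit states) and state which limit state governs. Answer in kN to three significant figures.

Bolt shear: A_b = π·22²/4 = 380.1 mm²; R_n = 372 × 380.1 × 5 × 1 / 1000 = 707 kN → 707 / 2 = 354 kN.
Bearing (1.2 l_c t F_u ≤ 2.4 d t F_u): upper limit = 2.4·22·10·430 / 1000 = 227 kN.
  Edge l_c = 50 − 24/2 = 38 → r_n = 196.1 kN; interior l_c = 70 − 24 = 46 → r_n = 227 kN.
  R_n,bearing = 1·196.1 + 4·227 = 1104 kN → 1104 / 2 = 552 kN.
Bolt shear governs: 354 kN.

354 kN (bolt shear governs)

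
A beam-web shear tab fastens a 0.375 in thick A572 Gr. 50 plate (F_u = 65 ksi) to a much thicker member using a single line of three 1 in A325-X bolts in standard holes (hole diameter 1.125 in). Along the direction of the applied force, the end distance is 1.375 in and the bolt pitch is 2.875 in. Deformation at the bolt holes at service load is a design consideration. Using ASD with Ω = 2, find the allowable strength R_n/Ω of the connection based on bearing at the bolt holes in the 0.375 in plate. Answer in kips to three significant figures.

63.1 kips

Per bolt r_n = 1.2 l_c t F_u ≤ 2.4 d t F_u; upper limit = 2.4 × 1 × 0.375 × 65 = 58.5 kips.
Edge bolt: l_c = 1.375 − 1.125/2 = 0.8125 in → 1.2 × 0.8125 × 0.375 × 65 = 23.77 → r_n = 23.77 kips.
Interior bolts: l_c = 2.875 − 1.125 = 1.75 in → 1.2 × 1.75 × 0.375 × 65 = 51.19 → r_n = 51.19 kips.
R_n = 1 × 23.77 + 2 × 51.19 = 126.1 kips.
Allowable strength R_n/Ω = 126.1 / 2 = 63.1 kips.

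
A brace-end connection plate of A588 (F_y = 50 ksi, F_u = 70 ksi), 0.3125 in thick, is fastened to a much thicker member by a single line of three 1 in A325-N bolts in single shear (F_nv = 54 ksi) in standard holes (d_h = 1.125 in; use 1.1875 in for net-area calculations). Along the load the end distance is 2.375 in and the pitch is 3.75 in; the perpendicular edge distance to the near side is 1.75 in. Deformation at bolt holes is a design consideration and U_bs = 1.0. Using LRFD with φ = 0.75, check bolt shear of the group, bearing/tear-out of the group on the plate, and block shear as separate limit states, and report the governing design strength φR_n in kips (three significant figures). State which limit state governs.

87 kips (block shear governs)

Bolt shear: A_b = π·1²/4 = 0.7854 in²; R_n = 54 × 0.7854 × 3 × 1 = 127.2 kips → 0.75 × 127.2 = 95.4 kips.
Bearing: edge l_c = 1.812, r_n = 47.58 kips; interior l_c = 2.625, r_n = 52.5 kips; R_n = 47.58 + 2·52.5 = 152.6 kips → 114 kips.
Block shear: A_gv = 3.086, A_nv = 2.158, A_nt = 0.3613 in²; R_n = min(0.6F_uA_nv, 0.6F_yA_gv) + U_bs·F_u·A_nt = 115.9 kips → 87 kips.
Block shear governs: 87 kips.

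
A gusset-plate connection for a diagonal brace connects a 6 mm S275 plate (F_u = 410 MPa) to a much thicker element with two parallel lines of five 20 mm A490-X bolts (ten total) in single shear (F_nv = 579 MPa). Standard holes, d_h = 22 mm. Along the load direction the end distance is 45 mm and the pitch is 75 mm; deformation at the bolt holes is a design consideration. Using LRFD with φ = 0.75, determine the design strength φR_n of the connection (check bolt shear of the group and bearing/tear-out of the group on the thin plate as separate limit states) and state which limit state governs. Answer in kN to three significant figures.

859 kN (bearing governs)

Bolt shear: A_b = π·20²/4 = 314.2 mm²; R_n = 579 × 314.2 × 10 × 1 / 1000 = 1819 kN → 0.75 × 1819 = 1360 kN.
Bearing (1.2 l_c t F_u ≤ 2.4 d t F_u): upper limit = 2.4·20·6·410 / 1000 = 118.1 kN.
  Edge l_c = 45 − 22/2 = 34 → r_n = 100.4 kN; interior l_c = 75 − 22 = 53 → r_n = 118.1 kN.
  R_n,bearing = 2·100.4 + 8·118.1 = 1145 kN → 0.75 × 1145 = 859 kN.
Bearing governs: 859 kN.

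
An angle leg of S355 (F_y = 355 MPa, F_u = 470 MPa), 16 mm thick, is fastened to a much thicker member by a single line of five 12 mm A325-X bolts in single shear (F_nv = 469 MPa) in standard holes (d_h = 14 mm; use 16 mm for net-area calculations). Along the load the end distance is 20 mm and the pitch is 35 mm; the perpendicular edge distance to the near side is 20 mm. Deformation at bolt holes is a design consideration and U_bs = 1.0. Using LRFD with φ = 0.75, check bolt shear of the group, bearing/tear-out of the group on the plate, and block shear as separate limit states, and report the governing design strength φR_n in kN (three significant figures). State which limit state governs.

199 kN (bolt shear governs)

Bolt shear: A_b = π·12²/4 = 113.1 mm²; R_n = 469 × 113.1 × 5 × 1 / 1000 = 265.2 kN → 0.75 × 265.2 = 199 kN.
Bearing: edge l_c = 13, r_n = 117.3 kN; interior l_c = 21, r_n = 189.5 kN; R_n = 117.3 + 4·189.5 = 875.3 kN → 656 kN.
Block shear: A_gv = 2560, A_nv = 1408, A_nt = 192 mm²; R_n = min(0.6F_uA_nv, 0.6F_yA_gv) + U_bs·F_u·A_nt = 487.3 kN → 365 kN.
Bolt shear governs: 199 kN.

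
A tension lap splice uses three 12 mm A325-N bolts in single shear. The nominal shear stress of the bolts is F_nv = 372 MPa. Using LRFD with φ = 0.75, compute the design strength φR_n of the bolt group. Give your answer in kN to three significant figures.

A_b = π × 12² / 4 = 113.1 mm².
R_n = F_nv · A_b · n · n_s = 372 × 113.1 × 3 × 1 / 1000 = 126.2 kN.
Design strength φR_n = 0.75 × 126.2 = 94.7 kN.

94.7 kN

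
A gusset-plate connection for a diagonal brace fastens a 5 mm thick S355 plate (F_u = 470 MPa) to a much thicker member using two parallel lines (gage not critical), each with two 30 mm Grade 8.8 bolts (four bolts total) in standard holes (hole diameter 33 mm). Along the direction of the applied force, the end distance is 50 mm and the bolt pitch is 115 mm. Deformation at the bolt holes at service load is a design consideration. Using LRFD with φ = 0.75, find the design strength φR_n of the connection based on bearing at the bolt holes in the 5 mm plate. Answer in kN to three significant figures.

Per bolt r_n = 1.2 l_c t F_u ≤ 2.4 d t F_u; upper limit = 2.4 × 30 × 5 × 470 / 1000 = 169.2 kN.
Edge bolt: l_c = 50 − 33/2 = 33.5 mm → 1.2 × 33.5 × 5 × 470 / 1000 = 94.47 → r_n = 94.47 kN.
Interior bolts: l_c = 115 − 33 = 82 mm → 1.2 × 82 × 5 × 470 / 1000 = 231.2 → r_n = 169.2 kN.
R_n = 2 × 94.47 + 2 × 169.2 = 527.3 kN.
Design strength φR_n = 0.75 × 527.3 = 396 kN.

396 kN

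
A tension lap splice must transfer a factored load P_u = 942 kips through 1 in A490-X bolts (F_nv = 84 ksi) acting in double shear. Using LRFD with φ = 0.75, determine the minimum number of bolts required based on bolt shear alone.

10 bolts

A_b = π·1²/4 = 0.7854 in².
Per-bolt design strength φR_n = 0.75 × 84 × 0.7854 × 2 = 98.96 kips.
n ≥ 942 / 98.96 = 9.519 → use 10 bolts.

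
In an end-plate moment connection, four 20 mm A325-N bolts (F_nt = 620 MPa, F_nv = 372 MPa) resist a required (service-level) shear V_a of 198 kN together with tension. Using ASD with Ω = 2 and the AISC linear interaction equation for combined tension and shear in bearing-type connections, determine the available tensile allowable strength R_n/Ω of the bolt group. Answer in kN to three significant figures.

176 kN

A_b = π·20²/4 = 314.2 mm²; f_rv = 198 × 1000 / (4 × 314.2) = 157.6 MPa.
F'_nt = 1.3 F_nt − (Ω F_nt / F_nv) f_rv = 1.3·620 − (2·620/372)·157.6 = 280.8 MPa, capped at F_nt → F'_nt = 280.8 MPa.
R_n = F'_nt · A_b · n = 280.8 × 314.2 × 4 / 1000 = 352.8 kN.
Allowable strength R_n/Ω = 352.8 / 2 = 176 kN.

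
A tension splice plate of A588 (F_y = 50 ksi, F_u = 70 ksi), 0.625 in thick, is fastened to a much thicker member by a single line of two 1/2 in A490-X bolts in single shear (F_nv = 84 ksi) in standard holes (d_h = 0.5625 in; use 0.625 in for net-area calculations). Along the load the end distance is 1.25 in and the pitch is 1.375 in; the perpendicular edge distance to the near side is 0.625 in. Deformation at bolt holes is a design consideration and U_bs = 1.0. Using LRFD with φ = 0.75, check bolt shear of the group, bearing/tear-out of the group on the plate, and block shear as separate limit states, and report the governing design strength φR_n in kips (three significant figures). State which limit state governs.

Bolt shear: A_b = π·0.5²/4 = 0.1963 in²; R_n = 84 × 0.1963 × 2 × 1 = 32.99 kips → 0.75 × 32.99 = 24.7 kips.
Bearing: edge l_c = 0.9688, r_n = 50.86 kips; interior l_c = 0.8125, r_n = 42.66 kips; R_n = 50.86 + 1·42.66 = 93.52 kips → 70.1 kips.
Block shear: A_gv = 1.641, A_nv = 1.055, A_nt = 0.1953 in²; R_n = min(0.6F_uA_nv, 0.6F_yA_gv) + U_bs·F_u·A_nt = 57.97 kips → 43.5 kips.
Bolt shear governs: 24.7 kips.

24.7 kips (bolt shear governs)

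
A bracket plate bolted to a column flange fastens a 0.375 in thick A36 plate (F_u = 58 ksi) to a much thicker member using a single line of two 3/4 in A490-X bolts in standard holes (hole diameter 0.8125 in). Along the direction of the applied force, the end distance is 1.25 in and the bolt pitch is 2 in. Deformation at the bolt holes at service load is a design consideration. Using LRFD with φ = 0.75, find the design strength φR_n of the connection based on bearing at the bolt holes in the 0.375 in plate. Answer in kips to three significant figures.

39.8 kips

Per bolt r_n = 1.2 l_c t F_u ≤ 2.4 d t F_u; upper limit = 2.4 × 0.75 × 0.375 × 58 = 39.15 kips.
Edge bolt: l_c = 1.25 − 0.8125/2 = 0.8438 in → 1.2 × 0.8438 × 0.375 × 58 = 22.02 → r_n = 22.02 kips.
Interior bolts: l_c = 2 − 0.8125 = 1.188 in → 1.2 × 1.188 × 0.375 × 58 = 30.99 → r_n = 30.99 kips.
R_n = 1 × 22.02 + 1 × 30.99 = 53.02 kips.
Design strength φR_n = 0.75 × 53.02 = 39.8 kips.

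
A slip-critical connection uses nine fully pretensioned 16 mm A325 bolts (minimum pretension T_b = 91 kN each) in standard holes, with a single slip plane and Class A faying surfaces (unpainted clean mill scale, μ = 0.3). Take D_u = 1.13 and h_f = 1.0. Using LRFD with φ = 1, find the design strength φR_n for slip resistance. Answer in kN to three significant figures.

R_n = μ · D_u · h_f · T_b · n_s · n_b = 0.3 × 1.13 × 1.0 × 91 × 1 × 9 = 277.6 kN.
Design strength φR_n = 1 × 277.6 = 278 kN.

278 kN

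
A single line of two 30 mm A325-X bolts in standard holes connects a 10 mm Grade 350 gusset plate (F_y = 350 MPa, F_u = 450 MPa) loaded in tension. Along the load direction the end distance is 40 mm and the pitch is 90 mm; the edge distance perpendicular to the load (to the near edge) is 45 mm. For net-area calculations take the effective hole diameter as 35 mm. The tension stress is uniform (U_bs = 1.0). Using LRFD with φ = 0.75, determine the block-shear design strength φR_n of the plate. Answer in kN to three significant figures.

Shear plane L_v = 40 + 1·90 = 130 mm; A_gv = 130 × 10 = 1300 mm².
A_nv = (130 − 1.5·35) × 10 = 775 mm².
A_nt = (45 − 0.5·35) × 10 = 275 mm².
0.6 F_u A_nv = 209.2 kN; 0.6 F_y A_gv = 273 kN → shear rupture governs the shear term.
R_n = 209.2 + 1.0 × 450 × 275 / 1000 = 333 kN.
Design strength φR_n = 0.75 × 333 = 250 kN.

250 kN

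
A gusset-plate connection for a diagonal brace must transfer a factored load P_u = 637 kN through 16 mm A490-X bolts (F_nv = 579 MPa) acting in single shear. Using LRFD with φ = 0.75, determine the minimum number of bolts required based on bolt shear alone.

A_b = π·16²/4 = 201.1 mm².
Per-bolt design strength φR_n = 0.75 × 579 × 201.1 × 1 / 1000 = 87.31 kN.
n ≥ 637 / 87.31 = 7.296 → use 8 bolts.

8 bolts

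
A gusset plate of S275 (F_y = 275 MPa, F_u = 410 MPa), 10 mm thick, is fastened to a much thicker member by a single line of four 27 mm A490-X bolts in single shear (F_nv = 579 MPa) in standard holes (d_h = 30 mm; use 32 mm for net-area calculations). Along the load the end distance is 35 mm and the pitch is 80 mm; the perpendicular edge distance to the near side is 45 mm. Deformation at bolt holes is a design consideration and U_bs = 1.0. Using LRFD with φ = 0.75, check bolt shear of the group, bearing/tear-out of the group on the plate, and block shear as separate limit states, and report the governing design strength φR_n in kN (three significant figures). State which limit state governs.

390 kN (block shear governs)

Bolt shear: A_b = π·27²/4 = 572.6 mm²; R_n = 579 × 572.6 × 4 × 1 / 1000 = 1326 kN → 0.75 × 1326 = 995 kN.
Bearing: edge l_c = 20, r_n = 98.4 kN; interior l_c = 50, r_n = 246 kN; R_n = 98.4 + 3·246 = 836.4 kN → 627 kN.
Block shear: A_gv = 2750, A_nv = 1630, A_nt = 290 mm²; R_n = min(0.6F_uA_nv, 0.6F_yA_gv) + U_bs·F_u·A_nt = 519.9 kN → 390 kN.
Block shear governs: 390 kN.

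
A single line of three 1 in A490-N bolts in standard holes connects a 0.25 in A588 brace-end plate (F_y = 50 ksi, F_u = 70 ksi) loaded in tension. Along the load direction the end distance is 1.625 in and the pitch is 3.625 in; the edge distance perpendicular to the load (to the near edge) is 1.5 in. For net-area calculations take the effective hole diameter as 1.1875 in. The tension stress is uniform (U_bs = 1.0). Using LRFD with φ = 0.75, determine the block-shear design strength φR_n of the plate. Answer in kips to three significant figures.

58.4 kips

Shear plane L_v = 1.625 + 2·3.625 = 8.875 in; A_gv = 8.875 × 0.25 = 2.219 in².
A_nv = (8.875 − 2.5·1.1875) × 0.25 = 1.477 in².
A_nt = (1.5 − 0.5·1.1875) × 0.25 = 0.2266 in².
0.6 F_u A_nv = 62.02 kips; 0.6 F_y A_gv = 66.56 kips → shear rupture governs the shear term.
R_n = 62.02 + 1.0 × 70 × 0.2266 = 77.88 kips.
Design strength φR_n = 0.75 × 77.88 = 58.4 kips.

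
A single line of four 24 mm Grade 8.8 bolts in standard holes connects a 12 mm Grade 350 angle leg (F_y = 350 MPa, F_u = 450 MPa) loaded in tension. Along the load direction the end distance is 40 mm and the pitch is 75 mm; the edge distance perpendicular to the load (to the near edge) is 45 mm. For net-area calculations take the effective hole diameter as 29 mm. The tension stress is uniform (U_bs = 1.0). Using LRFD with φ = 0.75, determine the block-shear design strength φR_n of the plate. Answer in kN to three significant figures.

521 kN

Shear plane L_v = 40 + 3·75 = 265 mm; A_gv = 265 × 12 = 3180 mm².
A_nv = (265 − 3.5·29) × 12 = 1962 mm².
A_nt = (45 − 0.5·29) × 12 = 366 mm².
0.6 F_u A_nv = 529.7 kN; 0.6 F_y A_gv = 667.8 kN → shear rupture governs the shear term.
R_n = 529.7 + 1.0 × 450 × 366 / 1000 = 694.4 kN.
Design strength φR_n = 0.75 × 694.4 = 521 kN.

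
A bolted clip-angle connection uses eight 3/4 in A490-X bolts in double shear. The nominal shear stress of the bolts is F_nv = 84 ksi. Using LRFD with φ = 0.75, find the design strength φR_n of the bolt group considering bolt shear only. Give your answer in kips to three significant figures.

A_b = π × 0.75² / 4 = 0.4418 in².
R_n = F_nv · A_b · n · n_s = 84 × 0.4418 × 8 × 2 = 593.8 kips.
Design strength φR_n = 0.75 × 593.8 = 445 kips.

445 kips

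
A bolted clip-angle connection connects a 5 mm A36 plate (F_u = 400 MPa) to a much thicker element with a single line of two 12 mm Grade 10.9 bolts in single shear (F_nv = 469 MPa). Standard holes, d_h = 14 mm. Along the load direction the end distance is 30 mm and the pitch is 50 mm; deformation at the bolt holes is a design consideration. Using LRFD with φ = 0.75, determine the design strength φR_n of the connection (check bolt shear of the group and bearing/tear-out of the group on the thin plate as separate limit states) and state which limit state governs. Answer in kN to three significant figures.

79.6 kN (bolt shear governs)

Bolt shear: A_b = π·12²/4 = 113.1 mm²; R_n = 469 × 113.1 × 2 × 1 / 1000 = 106.1 kN → 0.75 × 106.1 = 79.6 kN.
Bearing (1.2 l_c t F_u ≤ 2.4 d t F_u): upper limit = 2.4·12·5·400 / 1000 = 57.6 kN.
  Edge l_c = 30 − 14/2 = 23 → r_n = 55.2 kN; interior l_c = 50 − 14 = 36 → r_n = 57.6 kN.
  R_n,bearing = 1·55.2 + 1·57.6 = 112.8 kN → 0.75 × 112.8 = 84.6 kN.
Bolt shear governs: 79.6 kN.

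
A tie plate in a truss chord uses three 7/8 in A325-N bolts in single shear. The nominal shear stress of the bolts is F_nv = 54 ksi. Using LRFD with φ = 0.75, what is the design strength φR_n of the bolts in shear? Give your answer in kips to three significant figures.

73.1 kips

A_b = π × 0.875² / 4 = 0.6013 in².
R_n = F_nv · A_b · n · n_s = 54 × 0.6013 × 3 × 1 = 97.41 kips.
Design strength φR_n = 0.75 × 97.41 = 73.1 kips.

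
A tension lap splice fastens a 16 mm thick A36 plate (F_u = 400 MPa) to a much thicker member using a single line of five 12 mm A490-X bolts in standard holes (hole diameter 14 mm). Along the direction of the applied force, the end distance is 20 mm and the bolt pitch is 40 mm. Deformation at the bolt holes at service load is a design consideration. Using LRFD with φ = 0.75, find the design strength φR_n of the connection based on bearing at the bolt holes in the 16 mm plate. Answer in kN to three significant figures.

628 kN

Per bolt r_n = 1.2 l_c t F_u ≤ 2.4 d t F_u; upper limit = 2.4 × 12 × 16 × 400 / 1000 = 184.3 kN.
Edge bolt: l_c = 20 − 14/2 = 13 mm → 1.2 × 13 × 16 × 400 / 1000 = 99.84 → r_n = 99.84 kN.
Interior bolts: l_c = 40 − 14 = 26 mm → 1.2 × 26 × 16 × 400 / 1000 = 199.7 → r_n = 184.3 kN.
R_n = 1 × 99.84 + 4 × 184.3 = 837.1 kN.
Design strength φR_n = 0.75 × 837.1 = 628 kN.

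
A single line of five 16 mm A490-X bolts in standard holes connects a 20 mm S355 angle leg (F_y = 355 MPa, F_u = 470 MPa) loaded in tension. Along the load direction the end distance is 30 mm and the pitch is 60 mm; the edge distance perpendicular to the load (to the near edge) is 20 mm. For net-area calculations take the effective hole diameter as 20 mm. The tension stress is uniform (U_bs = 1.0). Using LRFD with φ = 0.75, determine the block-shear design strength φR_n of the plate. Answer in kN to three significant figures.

832 kN

Shear plane L_v = 30 + 4·60 = 270 mm; A_gv = 270 × 20 = 5400 mm².
A_nv = (270 − 4.5·20) × 20 = 3600 mm².
A_nt = (20 − 0.5·20) × 20 = 200 mm².
0.6 F_u A_nv = 1015 kN; 0.6 F_y A_gv = 1150 kN → shear rupture governs the shear term.
R_n = 1015 + 1.0 × 470 × 200 / 1000 = 1109 kN.
Design strength φR_n = 0.75 × 1109 = 832 kN.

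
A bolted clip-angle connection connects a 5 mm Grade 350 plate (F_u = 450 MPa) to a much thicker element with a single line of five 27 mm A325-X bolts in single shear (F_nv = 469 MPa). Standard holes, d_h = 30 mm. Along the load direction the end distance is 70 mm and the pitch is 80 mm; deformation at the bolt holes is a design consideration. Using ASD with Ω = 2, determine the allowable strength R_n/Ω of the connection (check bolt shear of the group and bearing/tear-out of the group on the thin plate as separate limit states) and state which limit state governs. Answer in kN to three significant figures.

Bolt shear: A_b = π·27²/4 = 572.6 mm²; R_n = 469 × 572.6 × 5 × 1 / 1000 = 1343 kN → 1343 / 2 = 671 kN.
Bearing (1.2 l_c t F_u ≤ 2.4 d t F_u): upper limit = 2.4·27·5·450 / 1000 = 145.8 kN.
  Edge l_c = 70 − 30/2 = 55 → r_n = 145.8 kN; interior l_c = 80 − 30 = 50 → r_n = 135 kN.
  R_n,bearing = 1·145.8 + 4·135 = 685.8 kN → 685.8 / 2 = 343 kN.
Bearing governs: 343 kN.

343 kN (bearing governs)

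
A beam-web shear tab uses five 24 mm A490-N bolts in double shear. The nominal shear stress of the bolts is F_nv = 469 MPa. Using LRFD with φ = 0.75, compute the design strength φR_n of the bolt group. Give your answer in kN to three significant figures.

A_b = π × 24² / 4 = 452.4 mm².
R_n = F_nv · A_b · n · n_s = 469 × 452.4 × 5 × 2 / 1000 = 2122 kN.
Design strength φR_n = 0.75 × 2122 = 1590 kN.

1590 kN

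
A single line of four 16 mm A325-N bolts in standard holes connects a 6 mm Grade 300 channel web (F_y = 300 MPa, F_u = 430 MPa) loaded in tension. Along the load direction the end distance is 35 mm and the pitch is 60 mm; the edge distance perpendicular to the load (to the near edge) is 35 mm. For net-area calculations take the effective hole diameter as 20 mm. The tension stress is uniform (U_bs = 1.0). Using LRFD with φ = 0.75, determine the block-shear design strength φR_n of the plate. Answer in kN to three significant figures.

217 kN

Shear plane L_v = 35 + 3·60 = 215 mm; A_gv = 215 × 6 = 1290 mm².
A_nv = (215 − 3.5·20) × 6 = 870 mm².
A_nt = (35 − 0.5·20) × 6 = 150 mm².
0.6 F_u A_nv = 224.5 kN; 0.6 F_y A_gv = 232.2 kN → shear rupture governs the shear term.
R_n = 224.5 + 1.0 × 430 × 150 / 1000 = 289 kN.
Design strength φR_n = 0.75 × 289 = 217 kN.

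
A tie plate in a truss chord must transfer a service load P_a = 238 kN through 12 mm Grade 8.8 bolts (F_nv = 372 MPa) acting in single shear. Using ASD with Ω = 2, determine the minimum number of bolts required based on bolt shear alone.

A_b = π·12²/4 = 113.1 mm².
Per-bolt allowable strength R_n/Ω = 372 × 113.1 × 1 / 1000 / 2 = 21.04 kN.
n ≥ 238 / 21.04 = 11.31 → use 12 bolts.

12 bolts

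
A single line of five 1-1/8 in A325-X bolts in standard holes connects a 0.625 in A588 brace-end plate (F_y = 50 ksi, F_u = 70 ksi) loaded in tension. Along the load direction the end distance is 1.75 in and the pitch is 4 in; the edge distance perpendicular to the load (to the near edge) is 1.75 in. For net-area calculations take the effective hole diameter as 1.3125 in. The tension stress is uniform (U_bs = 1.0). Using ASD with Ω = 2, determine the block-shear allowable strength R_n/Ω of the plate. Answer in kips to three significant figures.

179 kips

Shear plane L_v = 1.75 + 4·4 = 17.75 in; A_gv = 17.75 × 0.625 = 11.09 in².
A_nv = (17.75 − 4.5·1.3125) × 0.625 = 7.402 in².
A_nt = (1.75 − 0.5·1.3125) × 0.625 = 0.6836 in².
0.6 F_u A_nv = 310.9 kips; 0.6 F_y A_gv = 332.8 kips → shear rupture governs the shear term.
R_n = 310.9 + 1.0 × 70 × 0.6836 = 358.8 kips.
Allowable strength R_n/Ω = 358.8 / 2 = 179 kips.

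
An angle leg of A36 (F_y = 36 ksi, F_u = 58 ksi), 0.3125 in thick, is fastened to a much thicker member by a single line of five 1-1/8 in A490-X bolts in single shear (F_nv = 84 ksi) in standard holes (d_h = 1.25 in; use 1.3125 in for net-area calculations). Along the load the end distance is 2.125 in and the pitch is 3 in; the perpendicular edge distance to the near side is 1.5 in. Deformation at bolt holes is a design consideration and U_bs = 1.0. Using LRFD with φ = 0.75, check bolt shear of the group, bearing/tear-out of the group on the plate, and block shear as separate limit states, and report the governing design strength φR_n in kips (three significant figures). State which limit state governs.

Bolt shear: A_b = π·1.125²/4 = 0.994 in²; R_n = 84 × 0.994 × 5 × 1 = 417.5 kips → 0.75 × 417.5 = 313 kips.
Bearing: edge l_c = 1.5, r_n = 32.62 kips; interior l_c = 1.75, r_n = 38.06 kips; R_n = 32.62 + 4·38.06 = 184.9 kips → 139 kips.
Block shear: A_gv = 4.414, A_nv = 2.568, A_nt = 0.2637 in²; R_n = min(0.6F_uA_nv, 0.6F_yA_gv) + U_bs·F_u·A_nt = 104.7 kips → 78.5 kips.
Block shear governs: 78.5 kips.

78.5 kips (block shear governs)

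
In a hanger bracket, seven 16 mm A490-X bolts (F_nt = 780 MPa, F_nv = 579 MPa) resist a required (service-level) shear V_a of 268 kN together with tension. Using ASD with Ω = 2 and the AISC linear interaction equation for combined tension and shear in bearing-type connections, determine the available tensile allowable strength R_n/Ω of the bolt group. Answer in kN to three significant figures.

A_b = π·16²/4 = 201.1 mm²; f_rv = 268 × 1000 / (7 × 201.1) = 190.4 MPa.
F'_nt = 1.3 F_nt − (Ω F_nt / F_nv) f_rv = 1.3·780 − (2·780/579)·190.4 = 501 MPa, capped at F_nt → F'_nt = 501 MPa.
R_n = F'_nt · A_b · n = 501 × 201.1 × 7 / 1000 = 705.1 kN.
Allowable strength R_n/Ω = 705.1 / 2 = 353 kN.

353 kN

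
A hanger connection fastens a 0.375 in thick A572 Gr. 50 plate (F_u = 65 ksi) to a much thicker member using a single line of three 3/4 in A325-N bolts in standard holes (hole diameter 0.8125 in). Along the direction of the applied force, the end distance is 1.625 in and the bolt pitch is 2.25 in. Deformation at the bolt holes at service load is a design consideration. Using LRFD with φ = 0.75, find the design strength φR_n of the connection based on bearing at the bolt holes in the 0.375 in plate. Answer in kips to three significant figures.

Per bolt r_n = 1.2 l_c t F_u ≤ 2.4 d t F_u; upper limit = 2.4 × 0.75 × 0.375 × 65 = 43.87 kips.
Edge bolt: l_c = 1.625 − 0.8125/2 = 1.219 in → 1.2 × 1.219 × 0.375 × 65 = 35.65 → r_n = 35.65 kips.
Interior bolts: l_c = 2.25 − 0.8125 = 1.438 in → 1.2 × 1.438 × 0.375 × 65 = 42.05 → r_n = 42.05 kips.
R_n = 1 × 35.65 + 2 × 42.05 = 119.7 kips.
Design strength φR_n = 0.75 × 119.7 = 89.8 kips.

89.8 kips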